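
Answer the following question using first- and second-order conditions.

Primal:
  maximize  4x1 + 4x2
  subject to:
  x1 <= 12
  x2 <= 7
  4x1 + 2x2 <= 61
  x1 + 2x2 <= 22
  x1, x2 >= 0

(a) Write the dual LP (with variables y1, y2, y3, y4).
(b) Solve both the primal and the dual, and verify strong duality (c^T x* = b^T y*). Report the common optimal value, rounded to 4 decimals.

The standard primal-dual pair for 'max c^T x s.t. A x <= b, x >= 0' is:
  Dual:  min b^T y  s.t.  A^T y >= c,  y >= 0.

So the dual LP is:
  minimize  12y1 + 7y2 + 61y3 + 22y4
  subject to:
    y1 + 4y3 + y4 >= 4
    y2 + 2y3 + 2y4 >= 4
    y1, y2, y3, y4 >= 0

Solving the primal: x* = (12, 5).
  primal value c^T x* = 68.
Solving the dual: y* = (2, 0, 0, 2).
  dual value b^T y* = 68.
Strong duality: c^T x* = b^T y*. Confirmed.

68


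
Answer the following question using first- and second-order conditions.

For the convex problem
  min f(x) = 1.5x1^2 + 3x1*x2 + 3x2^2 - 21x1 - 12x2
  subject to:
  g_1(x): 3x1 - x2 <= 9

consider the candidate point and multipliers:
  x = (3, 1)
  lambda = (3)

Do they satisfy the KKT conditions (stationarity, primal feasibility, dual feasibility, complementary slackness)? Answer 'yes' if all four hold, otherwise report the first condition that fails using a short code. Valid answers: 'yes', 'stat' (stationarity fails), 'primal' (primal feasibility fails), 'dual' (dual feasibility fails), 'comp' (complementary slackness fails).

Gradient of f: grad f(x) = Q x + c = (-9, 3)
Constraint values g_i(x) = a_i^T x - b_i:
  g_1((3, 1)) = -1
Stationarity residual: grad f(x) + sum_i lambda_i a_i = (0, 0)
  -> stationarity OK
Primal feasibility (all g_i <= 0): OK
Dual feasibility (all lambda_i >= 0): OK
Complementary slackness (lambda_i * g_i(x) = 0 for all i): FAILS

Verdict: the first failing condition is complementary_slackness -> comp.

comp


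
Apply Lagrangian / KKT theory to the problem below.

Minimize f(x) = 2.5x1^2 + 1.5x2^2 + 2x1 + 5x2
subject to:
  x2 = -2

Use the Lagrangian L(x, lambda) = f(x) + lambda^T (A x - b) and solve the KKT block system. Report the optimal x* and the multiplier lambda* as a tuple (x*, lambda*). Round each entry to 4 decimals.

Form the Lagrangian:
  L(x, lambda) = (1/2) x^T Q x + c^T x + lambda^T (A x - b)
Stationarity (grad_x L = 0): Q x + c + A^T lambda = 0.
Primal feasibility: A x = b.

This gives the KKT block system:
  [ Q   A^T ] [ x     ]   [-c ]
  [ A    0  ] [ lambda ] = [ b ]

Solving the linear system:
  x*      = (-0.4, -2)
  lambda* = (1)
  f(x*)   = -4.4

x* = (-0.4, -2), lambda* = (1)


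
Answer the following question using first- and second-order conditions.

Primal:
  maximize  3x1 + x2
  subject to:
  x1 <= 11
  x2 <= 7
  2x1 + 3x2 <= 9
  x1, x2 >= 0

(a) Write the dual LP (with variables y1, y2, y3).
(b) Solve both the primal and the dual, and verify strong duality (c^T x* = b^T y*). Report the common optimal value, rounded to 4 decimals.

The standard primal-dual pair for 'max c^T x s.t. A x <= b, x >= 0' is:
  Dual:  min b^T y  s.t.  A^T y >= c,  y >= 0.

So the dual LP is:
  minimize  11y1 + 7y2 + 9y3
  subject to:
    y1 + 2y3 >= 3
    y2 + 3y3 >= 1
    y1, y2, y3 >= 0

Solving the primal: x* = (4.5, 0).
  primal value c^T x* = 13.5.
Solving the dual: y* = (0, 0, 1.5).
  dual value b^T y* = 13.5.
Strong duality: c^T x* = b^T y*. Confirmed.

13.5


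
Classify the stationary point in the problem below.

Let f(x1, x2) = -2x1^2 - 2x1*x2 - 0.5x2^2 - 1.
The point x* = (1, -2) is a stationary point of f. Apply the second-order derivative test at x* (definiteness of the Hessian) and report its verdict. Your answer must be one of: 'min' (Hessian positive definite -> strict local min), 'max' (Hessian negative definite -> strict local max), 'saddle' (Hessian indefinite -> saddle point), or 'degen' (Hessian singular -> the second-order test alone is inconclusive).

Compute the Hessian H = grad^2 f:
  H = [[-4, -2], [-2, -1]]
Verify stationarity: grad f(x*) = H x* + g = (0, 0).
Eigenvalues of H: -5, 0.
H has a zero eigenvalue (singular; negative semidefinite but not definite), so H is neither positive definite, negative definite, nor indefinite. The second-order test alone is inconclusive -> degen.
(Indeed, f is constant along the null direction of H through x*, so x* is not a strict local extremum.)

degen


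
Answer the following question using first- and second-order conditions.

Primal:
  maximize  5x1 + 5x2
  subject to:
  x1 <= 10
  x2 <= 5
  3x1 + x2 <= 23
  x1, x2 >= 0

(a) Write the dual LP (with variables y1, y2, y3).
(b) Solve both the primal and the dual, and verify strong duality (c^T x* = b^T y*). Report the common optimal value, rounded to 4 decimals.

The standard primal-dual pair for 'max c^T x s.t. A x <= b, x >= 0' is:
  Dual:  min b^T y  s.t.  A^T y >= c,  y >= 0.

So the dual LP is:
  minimize  10y1 + 5y2 + 23y3
  subject to:
    y1 + 3y3 >= 5
    y2 + y3 >= 5
    y1, y2, y3 >= 0

Solving the primal: x* = (6, 5).
  primal value c^T x* = 55.
Solving the dual: y* = (0, 3.3333, 1.6667).
  dual value b^T y* = 55.
Strong duality: c^T x* = b^T y*. Confirmed.

55


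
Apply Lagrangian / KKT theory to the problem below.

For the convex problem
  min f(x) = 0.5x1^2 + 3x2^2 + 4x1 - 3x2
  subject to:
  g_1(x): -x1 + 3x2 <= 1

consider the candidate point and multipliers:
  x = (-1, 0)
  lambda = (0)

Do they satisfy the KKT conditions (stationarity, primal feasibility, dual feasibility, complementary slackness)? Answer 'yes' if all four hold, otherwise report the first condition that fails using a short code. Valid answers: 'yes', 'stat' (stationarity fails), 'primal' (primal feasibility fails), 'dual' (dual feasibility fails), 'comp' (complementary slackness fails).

Gradient of f: grad f(x) = Q x + c = (3, -3)
Constraint values g_i(x) = a_i^T x - b_i:
  g_1((-1, 0)) = 0
Stationarity residual: grad f(x) + sum_i lambda_i a_i = (3, -3)
  -> stationarity FAILS
Primal feasibility (all g_i <= 0): OK
Dual feasibility (all lambda_i >= 0): OK
Complementary slackness (lambda_i * g_i(x) = 0 for all i): OK

Verdict: the first failing condition is stationarity -> stat.

stat


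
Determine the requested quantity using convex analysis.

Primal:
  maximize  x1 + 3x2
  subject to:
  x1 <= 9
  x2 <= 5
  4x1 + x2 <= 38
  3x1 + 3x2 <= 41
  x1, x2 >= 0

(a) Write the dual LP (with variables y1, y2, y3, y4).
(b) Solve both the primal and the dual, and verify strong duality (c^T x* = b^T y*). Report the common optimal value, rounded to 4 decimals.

The standard primal-dual pair for 'max c^T x s.t. A x <= b, x >= 0' is:
  Dual:  min b^T y  s.t.  A^T y >= c,  y >= 0.

So the dual LP is:
  minimize  9y1 + 5y2 + 38y3 + 41y4
  subject to:
    y1 + 4y3 + 3y4 >= 1
    y2 + y3 + 3y4 >= 3
    y1, y2, y3, y4 >= 0

Solving the primal: x* = (8.25, 5).
  primal value c^T x* = 23.25.
Solving the dual: y* = (0, 2.75, 0.25, 0).
  dual value b^T y* = 23.25.
Strong duality: c^T x* = b^T y*. Confirmed.

23.25


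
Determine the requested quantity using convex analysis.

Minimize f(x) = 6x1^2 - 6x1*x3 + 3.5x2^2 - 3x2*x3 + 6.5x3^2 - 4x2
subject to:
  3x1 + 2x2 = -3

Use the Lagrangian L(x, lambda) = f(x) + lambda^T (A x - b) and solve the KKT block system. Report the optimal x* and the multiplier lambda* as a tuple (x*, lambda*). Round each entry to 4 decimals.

Form the Lagrangian:
  L(x, lambda) = (1/2) x^T Q x + c^T x + lambda^T (A x - b)
Stationarity (grad_x L = 0): Q x + c + A^T lambda = 0.
Primal feasibility: A x = b.

This gives the KKT block system:
  [ Q   A^T ] [ x     ]   [-c ]
  [ A    0  ] [ lambda ] = [ b ]

Solving the linear system:
  x*      = (-0.8075, -0.2887, -0.4393)
  lambda* = (2.3515)
  f(x*)   = 4.1046

x* = (-0.8075, -0.2887, -0.4393), lambda* = (2.3515)


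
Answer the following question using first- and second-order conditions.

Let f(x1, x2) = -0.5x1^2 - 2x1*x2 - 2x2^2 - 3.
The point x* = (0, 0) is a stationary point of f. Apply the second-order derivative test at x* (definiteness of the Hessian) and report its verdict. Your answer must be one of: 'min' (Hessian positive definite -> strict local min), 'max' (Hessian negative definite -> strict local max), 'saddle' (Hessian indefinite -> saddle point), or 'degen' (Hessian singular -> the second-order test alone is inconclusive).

Compute the Hessian H = grad^2 f:
  H = [[-1, -2], [-2, -4]]
Verify stationarity: grad f(x*) = H x* + g = (0, 0).
Eigenvalues of H: -5, 0.
H has a zero eigenvalue (singular; negative semidefinite but not definite), so H is neither positive definite, negative definite, nor indefinite. The second-order test alone is inconclusive -> degen.
(Indeed, f is constant along the null direction of H through x*, so x* is not a strict local extremum.)

degen


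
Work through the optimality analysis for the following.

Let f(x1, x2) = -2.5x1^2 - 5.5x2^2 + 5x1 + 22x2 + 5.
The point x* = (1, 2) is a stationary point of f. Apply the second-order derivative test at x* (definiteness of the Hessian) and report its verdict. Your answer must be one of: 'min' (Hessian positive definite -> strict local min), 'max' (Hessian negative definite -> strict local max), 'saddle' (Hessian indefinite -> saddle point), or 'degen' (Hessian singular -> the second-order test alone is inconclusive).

Compute the Hessian H = grad^2 f:
  H = [[-5, 0], [0, -11]]
Verify stationarity: grad f(x*) = H x* + g = (0, 0).
Eigenvalues of H: -11, -5.
Both eigenvalues < 0, so H is negative definite -> x* is a strict local max.

max


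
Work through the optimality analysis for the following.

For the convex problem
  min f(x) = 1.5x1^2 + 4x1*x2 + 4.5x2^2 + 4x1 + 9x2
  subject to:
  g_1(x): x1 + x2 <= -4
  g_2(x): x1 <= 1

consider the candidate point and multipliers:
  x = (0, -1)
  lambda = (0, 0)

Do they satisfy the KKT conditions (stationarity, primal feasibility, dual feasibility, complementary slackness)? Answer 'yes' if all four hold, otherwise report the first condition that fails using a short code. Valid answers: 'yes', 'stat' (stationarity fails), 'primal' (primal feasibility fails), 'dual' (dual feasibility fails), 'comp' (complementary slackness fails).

Gradient of f: grad f(x) = Q x + c = (0, 0)
Constraint values g_i(x) = a_i^T x - b_i:
  g_1((0, -1)) = 3
  g_2((0, -1)) = -1
Stationarity residual: grad f(x) + sum_i lambda_i a_i = (0, 0)
  -> stationarity OK
Primal feasibility (all g_i <= 0): FAILS
Dual feasibility (all lambda_i >= 0): OK
Complementary slackness (lambda_i * g_i(x) = 0 for all i): OK

Verdict: the first failing condition is primal_feasibility -> primal.

primal


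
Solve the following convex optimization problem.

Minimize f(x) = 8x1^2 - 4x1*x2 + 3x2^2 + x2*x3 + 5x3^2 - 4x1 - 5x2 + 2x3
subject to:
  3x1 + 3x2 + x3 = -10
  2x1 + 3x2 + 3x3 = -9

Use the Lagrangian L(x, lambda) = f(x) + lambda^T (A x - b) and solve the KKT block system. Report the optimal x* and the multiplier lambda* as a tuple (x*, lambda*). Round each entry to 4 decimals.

Form the Lagrangian:
  L(x, lambda) = (1/2) x^T Q x + c^T x + lambda^T (A x - b)
Stationarity (grad_x L = 0): Q x + c + A^T lambda = 0.
Primal feasibility: A x = b.

This gives the KKT block system:
  [ Q   A^T ] [ x     ]   [-c ]
  [ A    0  ] [ lambda ] = [ b ]

Solving the linear system:
  x*      = (-1.1914, -2.11, -0.0957)
  lambda* = (5.9617, -1.6316)
  f(x*)   = 30.0287

x* = (-1.1914, -2.11, -0.0957), lambda* = (5.9617, -1.6316)


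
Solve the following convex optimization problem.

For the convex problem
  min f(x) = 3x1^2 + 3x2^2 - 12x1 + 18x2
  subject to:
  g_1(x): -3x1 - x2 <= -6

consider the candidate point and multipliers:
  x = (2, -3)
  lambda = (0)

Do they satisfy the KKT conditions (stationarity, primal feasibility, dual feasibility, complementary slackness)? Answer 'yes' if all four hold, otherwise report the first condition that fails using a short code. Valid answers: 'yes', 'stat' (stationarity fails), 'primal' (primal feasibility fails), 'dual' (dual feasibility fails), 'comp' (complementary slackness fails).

Gradient of f: grad f(x) = Q x + c = (0, 0)
Constraint values g_i(x) = a_i^T x - b_i:
  g_1((2, -3)) = 3
Stationarity residual: grad f(x) + sum_i lambda_i a_i = (0, 0)
  -> stationarity OK
Primal feasibility (all g_i <= 0): FAILS
Dual feasibility (all lambda_i >= 0): OK
Complementary slackness (lambda_i * g_i(x) = 0 for all i): OK

Verdict: the first failing condition is primal_feasibility -> primal.

primal


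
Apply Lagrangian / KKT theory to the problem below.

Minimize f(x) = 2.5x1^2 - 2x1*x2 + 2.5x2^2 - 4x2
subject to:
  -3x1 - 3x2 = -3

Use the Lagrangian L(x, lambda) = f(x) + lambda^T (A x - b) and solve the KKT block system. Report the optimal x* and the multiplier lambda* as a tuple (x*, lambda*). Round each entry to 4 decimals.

Form the Lagrangian:
  L(x, lambda) = (1/2) x^T Q x + c^T x + lambda^T (A x - b)
Stationarity (grad_x L = 0): Q x + c + A^T lambda = 0.
Primal feasibility: A x = b.

This gives the KKT block system:
  [ Q   A^T ] [ x     ]   [-c ]
  [ A    0  ] [ lambda ] = [ b ]

Solving the linear system:
  x*      = (0.2143, 0.7857)
  lambda* = (-0.1667)
  f(x*)   = -1.8214

x* = (0.2143, 0.7857), lambda* = (-0.1667)


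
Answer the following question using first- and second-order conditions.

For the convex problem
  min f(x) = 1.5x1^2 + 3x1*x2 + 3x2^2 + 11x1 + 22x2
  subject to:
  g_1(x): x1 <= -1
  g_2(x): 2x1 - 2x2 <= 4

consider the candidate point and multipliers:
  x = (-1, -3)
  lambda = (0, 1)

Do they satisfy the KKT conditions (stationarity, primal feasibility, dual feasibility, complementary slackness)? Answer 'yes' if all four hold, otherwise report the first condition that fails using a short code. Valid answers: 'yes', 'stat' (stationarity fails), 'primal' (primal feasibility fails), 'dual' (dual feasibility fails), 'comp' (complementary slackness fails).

Gradient of f: grad f(x) = Q x + c = (-1, 1)
Constraint values g_i(x) = a_i^T x - b_i:
  g_1((-1, -3)) = 0
  g_2((-1, -3)) = 0
Stationarity residual: grad f(x) + sum_i lambda_i a_i = (1, -1)
  -> stationarity FAILS
Primal feasibility (all g_i <= 0): OK
Dual feasibility (all lambda_i >= 0): OK
Complementary slackness (lambda_i * g_i(x) = 0 for all i): OK

Verdict: the first failing condition is stationarity -> stat.

stat


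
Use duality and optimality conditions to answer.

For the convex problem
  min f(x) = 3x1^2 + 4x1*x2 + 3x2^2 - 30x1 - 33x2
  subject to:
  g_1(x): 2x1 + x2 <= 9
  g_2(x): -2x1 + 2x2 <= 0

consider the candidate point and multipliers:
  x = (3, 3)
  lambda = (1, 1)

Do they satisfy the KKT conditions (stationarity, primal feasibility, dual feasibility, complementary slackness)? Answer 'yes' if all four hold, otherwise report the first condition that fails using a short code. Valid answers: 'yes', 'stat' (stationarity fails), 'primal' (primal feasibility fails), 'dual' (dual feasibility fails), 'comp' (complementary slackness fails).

Gradient of f: grad f(x) = Q x + c = (0, -3)
Constraint values g_i(x) = a_i^T x - b_i:
  g_1((3, 3)) = 0
  g_2((3, 3)) = 0
Stationarity residual: grad f(x) + sum_i lambda_i a_i = (0, 0)
  -> stationarity OK
Primal feasibility (all g_i <= 0): OK
Dual feasibility (all lambda_i >= 0): OK
Complementary slackness (lambda_i * g_i(x) = 0 for all i): OK

Verdict: yes, KKT holds.

yes


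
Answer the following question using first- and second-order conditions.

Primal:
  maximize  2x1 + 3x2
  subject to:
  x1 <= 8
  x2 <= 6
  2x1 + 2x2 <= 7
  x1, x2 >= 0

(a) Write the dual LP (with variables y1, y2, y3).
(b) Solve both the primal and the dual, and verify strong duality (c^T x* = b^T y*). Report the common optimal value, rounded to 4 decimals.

The standard primal-dual pair for 'max c^T x s.t. A x <= b, x >= 0' is:
  Dual:  min b^T y  s.t.  A^T y >= c,  y >= 0.

So the dual LP is:
  minimize  8y1 + 6y2 + 7y3
  subject to:
    y1 + 2y3 >= 2
    y2 + 2y3 >= 3
    y1, y2, y3 >= 0

Solving the primal: x* = (0, 3.5).
  primal value c^T x* = 10.5.
Solving the dual: y* = (0, 0, 1.5).
  dual value b^T y* = 10.5.
Strong duality: c^T x* = b^T y*. Confirmed.

10.5


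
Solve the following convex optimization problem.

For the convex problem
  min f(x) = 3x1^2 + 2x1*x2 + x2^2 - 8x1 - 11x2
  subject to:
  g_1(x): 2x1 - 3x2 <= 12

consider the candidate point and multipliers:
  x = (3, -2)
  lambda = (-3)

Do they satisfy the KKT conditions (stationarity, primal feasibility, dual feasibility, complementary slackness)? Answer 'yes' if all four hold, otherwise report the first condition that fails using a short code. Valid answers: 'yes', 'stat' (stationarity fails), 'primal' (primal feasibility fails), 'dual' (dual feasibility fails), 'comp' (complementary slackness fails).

Gradient of f: grad f(x) = Q x + c = (6, -9)
Constraint values g_i(x) = a_i^T x - b_i:
  g_1((3, -2)) = 0
Stationarity residual: grad f(x) + sum_i lambda_i a_i = (0, 0)
  -> stationarity OK
Primal feasibility (all g_i <= 0): OK
Dual feasibility (all lambda_i >= 0): FAILS
Complementary slackness (lambda_i * g_i(x) = 0 for all i): OK

Verdict: the first failing condition is dual_feasibility -> dual.

dual


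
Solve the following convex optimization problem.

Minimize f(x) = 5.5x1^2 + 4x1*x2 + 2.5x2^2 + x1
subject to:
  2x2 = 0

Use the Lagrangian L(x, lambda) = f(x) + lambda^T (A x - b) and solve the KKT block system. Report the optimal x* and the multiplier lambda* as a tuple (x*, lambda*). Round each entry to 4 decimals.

Form the Lagrangian:
  L(x, lambda) = (1/2) x^T Q x + c^T x + lambda^T (A x - b)
Stationarity (grad_x L = 0): Q x + c + A^T lambda = 0.
Primal feasibility: A x = b.

This gives the KKT block system:
  [ Q   A^T ] [ x     ]   [-c ]
  [ A    0  ] [ lambda ] = [ b ]

Solving the linear system:
  x*      = (-0.0909, 0)
  lambda* = (0.1818)
  f(x*)   = -0.0455

x* = (-0.0909, 0), lambda* = (0.1818)


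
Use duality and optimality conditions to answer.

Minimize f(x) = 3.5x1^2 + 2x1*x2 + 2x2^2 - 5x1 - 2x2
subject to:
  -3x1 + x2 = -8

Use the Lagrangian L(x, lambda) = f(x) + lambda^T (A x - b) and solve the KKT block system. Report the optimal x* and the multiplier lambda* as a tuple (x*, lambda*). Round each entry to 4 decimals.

Form the Lagrangian:
  L(x, lambda) = (1/2) x^T Q x + c^T x + lambda^T (A x - b)
Stationarity (grad_x L = 0): Q x + c + A^T lambda = 0.
Primal feasibility: A x = b.

This gives the KKT block system:
  [ Q   A^T ] [ x     ]   [-c ]
  [ A    0  ] [ lambda ] = [ b ]

Solving the linear system:
  x*      = (2.2364, -1.2909)
  lambda* = (2.6909)
  f(x*)   = 6.4636

x* = (2.2364, -1.2909), lambda* = (2.6909)


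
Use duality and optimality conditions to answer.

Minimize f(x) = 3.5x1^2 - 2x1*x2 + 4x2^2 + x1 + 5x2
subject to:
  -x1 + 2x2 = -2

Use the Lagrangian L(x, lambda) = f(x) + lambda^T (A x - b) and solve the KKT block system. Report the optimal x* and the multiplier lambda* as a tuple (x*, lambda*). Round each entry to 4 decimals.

Form the Lagrangian:
  L(x, lambda) = (1/2) x^T Q x + c^T x + lambda^T (A x - b)
Stationarity (grad_x L = 0): Q x + c + A^T lambda = 0.
Primal feasibility: A x = b.

This gives the KKT block system:
  [ Q   A^T ] [ x     ]   [-c ]
  [ A    0  ] [ lambda ] = [ b ]

Solving the linear system:
  x*      = (-0.2143, -1.1071)
  lambda* = (1.7143)
  f(x*)   = -1.1607

x* = (-0.2143, -1.1071), lambda* = (1.7143)


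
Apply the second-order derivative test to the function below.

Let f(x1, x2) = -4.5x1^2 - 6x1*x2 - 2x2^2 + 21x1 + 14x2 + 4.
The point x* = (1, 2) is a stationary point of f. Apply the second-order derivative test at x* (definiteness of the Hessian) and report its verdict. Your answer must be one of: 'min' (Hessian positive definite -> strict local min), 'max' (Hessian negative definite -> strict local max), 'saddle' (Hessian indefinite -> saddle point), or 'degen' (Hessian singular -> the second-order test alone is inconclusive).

Compute the Hessian H = grad^2 f:
  H = [[-9, -6], [-6, -4]]
Verify stationarity: grad f(x*) = H x* + g = (0, 0).
Eigenvalues of H: -13, 0.
H has a zero eigenvalue (singular; negative semidefinite but not definite), so H is neither positive definite, negative definite, nor indefinite. The second-order test alone is inconclusive -> degen.
(Indeed, f is constant along the null direction of H through x*, so x* is not a strict local extremum.)

degen


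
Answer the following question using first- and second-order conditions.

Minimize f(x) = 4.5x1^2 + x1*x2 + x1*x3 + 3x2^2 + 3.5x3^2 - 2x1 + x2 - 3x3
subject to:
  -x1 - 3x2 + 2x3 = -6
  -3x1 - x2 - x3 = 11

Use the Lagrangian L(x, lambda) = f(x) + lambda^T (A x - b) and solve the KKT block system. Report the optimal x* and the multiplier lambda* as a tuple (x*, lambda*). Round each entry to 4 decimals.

Form the Lagrangian:
  L(x, lambda) = (1/2) x^T Q x + c^T x + lambda^T (A x - b)
Stationarity (grad_x L = 0): Q x + c + A^T lambda = 0.
Primal feasibility: A x = b.

This gives the KKT block system:
  [ Q   A^T ] [ x     ]   [-c ]
  [ A    0  ] [ lambda ] = [ b ]

Solving the linear system:
  x*      = (-3.202, 1.2827, -2.6769)
  lambda* = (6.0869, -12.7662)
  f(x*)   = 96.3335

x* = (-3.202, 1.2827, -2.6769), lambda* = (6.0869, -12.7662)


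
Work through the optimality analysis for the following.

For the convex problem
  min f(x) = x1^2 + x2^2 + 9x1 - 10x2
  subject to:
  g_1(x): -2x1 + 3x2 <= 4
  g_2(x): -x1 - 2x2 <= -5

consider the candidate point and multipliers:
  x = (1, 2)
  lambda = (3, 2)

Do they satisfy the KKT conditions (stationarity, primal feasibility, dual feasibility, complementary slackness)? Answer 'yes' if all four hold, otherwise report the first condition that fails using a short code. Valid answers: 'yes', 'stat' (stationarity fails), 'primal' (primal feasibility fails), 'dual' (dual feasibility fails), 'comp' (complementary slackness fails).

Gradient of f: grad f(x) = Q x + c = (11, -6)
Constraint values g_i(x) = a_i^T x - b_i:
  g_1((1, 2)) = 0
  g_2((1, 2)) = 0
Stationarity residual: grad f(x) + sum_i lambda_i a_i = (3, -1)
  -> stationarity FAILS
Primal feasibility (all g_i <= 0): OK
Dual feasibility (all lambda_i >= 0): OK
Complementary slackness (lambda_i * g_i(x) = 0 for all i): OK

Verdict: the first failing condition is stationarity -> stat.

stat


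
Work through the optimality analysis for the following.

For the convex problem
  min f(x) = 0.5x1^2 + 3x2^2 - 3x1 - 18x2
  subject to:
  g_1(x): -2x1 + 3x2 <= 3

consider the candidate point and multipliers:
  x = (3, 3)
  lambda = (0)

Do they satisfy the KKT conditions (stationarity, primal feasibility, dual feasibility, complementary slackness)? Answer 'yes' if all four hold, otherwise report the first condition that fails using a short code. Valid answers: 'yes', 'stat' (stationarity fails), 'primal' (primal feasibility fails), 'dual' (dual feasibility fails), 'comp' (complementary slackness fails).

Gradient of f: grad f(x) = Q x + c = (0, 0)
Constraint values g_i(x) = a_i^T x - b_i:
  g_1((3, 3)) = 0
Stationarity residual: grad f(x) + sum_i lambda_i a_i = (0, 0)
  -> stationarity OK
Primal feasibility (all g_i <= 0): OK
Dual feasibility (all lambda_i >= 0): OK
Complementary slackness (lambda_i * g_i(x) = 0 for all i): OK

Verdict: yes, KKT holds.

yes


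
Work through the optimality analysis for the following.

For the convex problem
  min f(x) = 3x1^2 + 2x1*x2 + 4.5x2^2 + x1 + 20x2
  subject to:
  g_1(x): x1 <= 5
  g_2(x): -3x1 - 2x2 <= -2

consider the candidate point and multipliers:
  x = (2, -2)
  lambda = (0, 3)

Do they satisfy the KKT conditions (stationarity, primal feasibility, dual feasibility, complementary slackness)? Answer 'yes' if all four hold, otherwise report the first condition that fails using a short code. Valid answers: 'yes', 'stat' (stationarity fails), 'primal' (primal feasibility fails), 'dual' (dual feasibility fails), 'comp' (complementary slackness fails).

Gradient of f: grad f(x) = Q x + c = (9, 6)
Constraint values g_i(x) = a_i^T x - b_i:
  g_1((2, -2)) = -3
  g_2((2, -2)) = 0
Stationarity residual: grad f(x) + sum_i lambda_i a_i = (0, 0)
  -> stationarity OK
Primal feasibility (all g_i <= 0): OK
Dual feasibility (all lambda_i >= 0): OK
Complementary slackness (lambda_i * g_i(x) = 0 for all i): OK

Verdict: yes, KKT holds.

yes


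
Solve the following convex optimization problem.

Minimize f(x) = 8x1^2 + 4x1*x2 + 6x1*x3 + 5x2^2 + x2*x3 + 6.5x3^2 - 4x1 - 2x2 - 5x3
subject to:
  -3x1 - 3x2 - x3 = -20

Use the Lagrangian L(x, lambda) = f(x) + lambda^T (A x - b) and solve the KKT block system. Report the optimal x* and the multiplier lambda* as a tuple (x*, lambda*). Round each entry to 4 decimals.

Form the Lagrangian:
  L(x, lambda) = (1/2) x^T Q x + c^T x + lambda^T (A x - b)
Stationarity (grad_x L = 0): Q x + c + A^T lambda = 0.
Primal feasibility: A x = b.

This gives the KKT block system:
  [ Q   A^T ] [ x     ]   [-c ]
  [ A    0  ] [ lambda ] = [ b ]

Solving the linear system:
  x*      = (2.2044, 4.3518, 0.3316)
  lambda* = (16.8889)
  f(x*)   = 159.2994

x* = (2.2044, 4.3518, 0.3316), lambda* = (16.8889)


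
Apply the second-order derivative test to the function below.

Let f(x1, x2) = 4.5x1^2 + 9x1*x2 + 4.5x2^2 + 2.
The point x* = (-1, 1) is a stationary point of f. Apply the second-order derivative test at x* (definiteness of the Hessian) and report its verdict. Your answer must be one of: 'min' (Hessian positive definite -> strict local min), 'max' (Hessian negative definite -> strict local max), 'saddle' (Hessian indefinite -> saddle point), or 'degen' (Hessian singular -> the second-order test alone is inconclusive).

Compute the Hessian H = grad^2 f:
  H = [[9, 9], [9, 9]]
Verify stationarity: grad f(x*) = H x* + g = (0, 0).
Eigenvalues of H: 0, 18.
H has a zero eigenvalue (singular; positive semidefinite but not definite), so H is neither positive definite, negative definite, nor indefinite. The second-order test alone is inconclusive -> degen.
(Indeed, f is constant along the null direction of H through x*, so x* is not a strict local extremum.)

degen


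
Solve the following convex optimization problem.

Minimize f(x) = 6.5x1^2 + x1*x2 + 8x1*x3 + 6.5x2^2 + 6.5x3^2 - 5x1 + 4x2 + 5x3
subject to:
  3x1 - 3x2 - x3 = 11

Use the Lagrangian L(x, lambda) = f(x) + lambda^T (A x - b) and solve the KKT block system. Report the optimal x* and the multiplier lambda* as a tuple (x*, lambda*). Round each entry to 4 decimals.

Form the Lagrangian:
  L(x, lambda) = (1/2) x^T Q x + c^T x + lambda^T (A x - b)
Stationarity (grad_x L = 0): Q x + c + A^T lambda = 0.
Primal feasibility: A x = b.

This gives the KKT block system:
  [ Q   A^T ] [ x     ]   [-c ]
  [ A    0  ] [ lambda ] = [ b ]

Solving the linear system:
  x*      = (2.0876, -0.9672, -1.8356)
  lambda* = (-2.1621)
  f(x*)   = 0.1494

x* = (2.0876, -0.9672, -1.8356), lambda* = (-2.1621)


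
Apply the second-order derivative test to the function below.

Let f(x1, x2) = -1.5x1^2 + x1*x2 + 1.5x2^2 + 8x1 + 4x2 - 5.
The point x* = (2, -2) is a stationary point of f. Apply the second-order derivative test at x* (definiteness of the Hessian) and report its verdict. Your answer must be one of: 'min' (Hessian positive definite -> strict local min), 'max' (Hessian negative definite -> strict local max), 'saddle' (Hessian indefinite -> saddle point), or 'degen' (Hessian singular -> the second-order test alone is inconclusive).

Compute the Hessian H = grad^2 f:
  H = [[-3, 1], [1, 3]]
Verify stationarity: grad f(x*) = H x* + g = (0, 0).
Eigenvalues of H: -3.1623, 3.1623.
Eigenvalues have mixed signs, so H is indefinite -> x* is a saddle point.

saddle


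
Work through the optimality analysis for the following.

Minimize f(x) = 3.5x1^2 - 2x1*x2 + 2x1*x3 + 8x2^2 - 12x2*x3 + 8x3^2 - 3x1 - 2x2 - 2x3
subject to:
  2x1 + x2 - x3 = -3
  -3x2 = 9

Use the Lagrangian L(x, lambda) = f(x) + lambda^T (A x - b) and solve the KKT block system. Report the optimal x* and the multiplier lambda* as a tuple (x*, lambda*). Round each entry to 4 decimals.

Form the Lagrangian:
  L(x, lambda) = (1/2) x^T Q x + c^T x + lambda^T (A x - b)
Stationarity (grad_x L = 0): Q x + c + A^T lambda = 0.
Primal feasibility: A x = b.

This gives the KKT block system:
  [ Q   A^T ] [ x     ]   [-c ]
  [ A    0  ] [ lambda ] = [ b ]

Solving the linear system:
  x*      = (-0.8987, -3, -1.7975)
  lambda* = (3.443, -7.73)
  f(x*)   = 46.0949

x* = (-0.8987, -3, -1.7975), lambda* = (3.443, -7.73)


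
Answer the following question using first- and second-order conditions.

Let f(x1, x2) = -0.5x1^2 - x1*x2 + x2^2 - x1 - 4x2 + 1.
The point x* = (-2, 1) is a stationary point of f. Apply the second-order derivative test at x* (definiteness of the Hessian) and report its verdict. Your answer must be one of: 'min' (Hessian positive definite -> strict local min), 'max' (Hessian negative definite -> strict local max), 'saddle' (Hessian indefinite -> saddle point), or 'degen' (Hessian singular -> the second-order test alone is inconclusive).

Compute the Hessian H = grad^2 f:
  H = [[-1, -1], [-1, 2]]
Verify stationarity: grad f(x*) = H x* + g = (0, 0).
Eigenvalues of H: -1.3028, 2.3028.
Eigenvalues have mixed signs, so H is indefinite -> x* is a saddle point.

saddle


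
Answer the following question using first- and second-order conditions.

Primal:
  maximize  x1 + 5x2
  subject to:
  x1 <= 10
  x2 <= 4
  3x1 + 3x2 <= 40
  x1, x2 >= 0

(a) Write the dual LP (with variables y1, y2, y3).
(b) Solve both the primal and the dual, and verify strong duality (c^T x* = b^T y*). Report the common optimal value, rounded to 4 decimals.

The standard primal-dual pair for 'max c^T x s.t. A x <= b, x >= 0' is:
  Dual:  min b^T y  s.t.  A^T y >= c,  y >= 0.

So the dual LP is:
  minimize  10y1 + 4y2 + 40y3
  subject to:
    y1 + 3y3 >= 1
    y2 + 3y3 >= 5
    y1, y2, y3 >= 0

Solving the primal: x* = (9.3333, 4).
  primal value c^T x* = 29.3333.
Solving the dual: y* = (0, 4, 0.3333).
  dual value b^T y* = 29.3333.
Strong duality: c^T x* = b^T y*. Confirmed.

29.3333


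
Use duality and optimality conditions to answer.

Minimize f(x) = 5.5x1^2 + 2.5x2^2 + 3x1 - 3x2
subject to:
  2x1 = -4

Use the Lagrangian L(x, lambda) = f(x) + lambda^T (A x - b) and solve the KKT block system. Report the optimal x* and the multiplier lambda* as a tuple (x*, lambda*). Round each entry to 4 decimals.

Form the Lagrangian:
  L(x, lambda) = (1/2) x^T Q x + c^T x + lambda^T (A x - b)
Stationarity (grad_x L = 0): Q x + c + A^T lambda = 0.
Primal feasibility: A x = b.

This gives the KKT block system:
  [ Q   A^T ] [ x     ]   [-c ]
  [ A    0  ] [ lambda ] = [ b ]

Solving the linear system:
  x*      = (-2, 0.6)
  lambda* = (9.5)
  f(x*)   = 15.1

x* = (-2, 0.6), lambda* = (9.5)


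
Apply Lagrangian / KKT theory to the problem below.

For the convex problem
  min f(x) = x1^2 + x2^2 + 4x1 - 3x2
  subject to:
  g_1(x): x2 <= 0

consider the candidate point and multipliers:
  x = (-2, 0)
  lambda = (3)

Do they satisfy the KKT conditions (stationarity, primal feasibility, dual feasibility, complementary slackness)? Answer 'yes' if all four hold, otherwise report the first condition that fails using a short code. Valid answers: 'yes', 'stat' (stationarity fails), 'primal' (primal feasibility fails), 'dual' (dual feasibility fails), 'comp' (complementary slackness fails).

Gradient of f: grad f(x) = Q x + c = (0, -3)
Constraint values g_i(x) = a_i^T x - b_i:
  g_1((-2, 0)) = 0
Stationarity residual: grad f(x) + sum_i lambda_i a_i = (0, 0)
  -> stationarity OK
Primal feasibility (all g_i <= 0): OK
Dual feasibility (all lambda_i >= 0): OK
Complementary slackness (lambda_i * g_i(x) = 0 for all i): OK

Verdict: yes, KKT holds.

yes


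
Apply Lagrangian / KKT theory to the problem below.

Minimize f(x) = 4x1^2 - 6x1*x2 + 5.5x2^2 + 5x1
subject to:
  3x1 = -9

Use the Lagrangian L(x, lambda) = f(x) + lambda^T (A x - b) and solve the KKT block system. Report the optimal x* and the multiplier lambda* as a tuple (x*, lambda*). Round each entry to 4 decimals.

Form the Lagrangian:
  L(x, lambda) = (1/2) x^T Q x + c^T x + lambda^T (A x - b)
Stationarity (grad_x L = 0): Q x + c + A^T lambda = 0.
Primal feasibility: A x = b.

This gives the KKT block system:
  [ Q   A^T ] [ x     ]   [-c ]
  [ A    0  ] [ lambda ] = [ b ]

Solving the linear system:
  x*      = (-3, -1.6364)
  lambda* = (3.0606)
  f(x*)   = 6.2727

x* = (-3, -1.6364), lambda* = (3.0606)


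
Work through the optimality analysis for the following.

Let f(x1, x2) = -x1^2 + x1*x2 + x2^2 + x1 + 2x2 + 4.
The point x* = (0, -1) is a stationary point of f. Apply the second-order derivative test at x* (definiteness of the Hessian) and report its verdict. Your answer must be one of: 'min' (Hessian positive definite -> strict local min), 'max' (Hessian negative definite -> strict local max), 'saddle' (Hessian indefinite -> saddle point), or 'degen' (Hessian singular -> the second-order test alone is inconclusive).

Compute the Hessian H = grad^2 f:
  H = [[-2, 1], [1, 2]]
Verify stationarity: grad f(x*) = H x* + g = (0, 0).
Eigenvalues of H: -2.2361, 2.2361.
Eigenvalues have mixed signs, so H is indefinite -> x* is a saddle point.

saddle


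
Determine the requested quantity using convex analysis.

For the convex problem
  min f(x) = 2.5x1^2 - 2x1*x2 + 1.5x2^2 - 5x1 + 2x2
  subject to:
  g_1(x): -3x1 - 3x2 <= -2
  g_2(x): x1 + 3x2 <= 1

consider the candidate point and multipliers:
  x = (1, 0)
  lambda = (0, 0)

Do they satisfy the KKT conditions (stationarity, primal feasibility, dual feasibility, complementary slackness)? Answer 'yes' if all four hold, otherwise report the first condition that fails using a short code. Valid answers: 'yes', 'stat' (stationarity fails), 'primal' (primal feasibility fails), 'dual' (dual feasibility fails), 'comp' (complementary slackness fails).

Gradient of f: grad f(x) = Q x + c = (0, 0)
Constraint values g_i(x) = a_i^T x - b_i:
  g_1((1, 0)) = -1
  g_2((1, 0)) = 0
Stationarity residual: grad f(x) + sum_i lambda_i a_i = (0, 0)
  -> stationarity OK
Primal feasibility (all g_i <= 0): OK
Dual feasibility (all lambda_i >= 0): OK
Complementary slackness (lambda_i * g_i(x) = 0 for all i): OK

Verdict: yes, KKT holds.

yes


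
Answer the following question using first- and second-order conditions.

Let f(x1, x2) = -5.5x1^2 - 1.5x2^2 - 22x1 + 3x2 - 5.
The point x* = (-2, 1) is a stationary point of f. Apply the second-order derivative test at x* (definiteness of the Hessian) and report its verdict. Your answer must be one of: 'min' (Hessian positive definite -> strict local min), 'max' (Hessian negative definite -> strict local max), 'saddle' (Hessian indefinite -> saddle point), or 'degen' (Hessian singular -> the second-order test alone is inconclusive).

Compute the Hessian H = grad^2 f:
  H = [[-11, 0], [0, -3]]
Verify stationarity: grad f(x*) = H x* + g = (0, 0).
Eigenvalues of H: -11, -3.
Both eigenvalues < 0, so H is negative definite -> x* is a strict local max.

max


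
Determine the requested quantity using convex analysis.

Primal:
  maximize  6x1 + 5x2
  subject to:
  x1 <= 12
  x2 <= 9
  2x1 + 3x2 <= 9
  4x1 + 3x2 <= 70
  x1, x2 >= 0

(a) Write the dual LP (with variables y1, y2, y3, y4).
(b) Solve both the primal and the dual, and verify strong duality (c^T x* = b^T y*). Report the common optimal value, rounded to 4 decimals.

The standard primal-dual pair for 'max c^T x s.t. A x <= b, x >= 0' is:
  Dual:  min b^T y  s.t.  A^T y >= c,  y >= 0.

So the dual LP is:
  minimize  12y1 + 9y2 + 9y3 + 70y4
  subject to:
    y1 + 2y3 + 4y4 >= 6
    y2 + 3y3 + 3y4 >= 5
    y1, y2, y3, y4 >= 0

Solving the primal: x* = (4.5, 0).
  primal value c^T x* = 27.
Solving the dual: y* = (0, 0, 3, 0).
  dual value b^T y* = 27.
Strong duality: c^T x* = b^T y*. Confirmed.

27


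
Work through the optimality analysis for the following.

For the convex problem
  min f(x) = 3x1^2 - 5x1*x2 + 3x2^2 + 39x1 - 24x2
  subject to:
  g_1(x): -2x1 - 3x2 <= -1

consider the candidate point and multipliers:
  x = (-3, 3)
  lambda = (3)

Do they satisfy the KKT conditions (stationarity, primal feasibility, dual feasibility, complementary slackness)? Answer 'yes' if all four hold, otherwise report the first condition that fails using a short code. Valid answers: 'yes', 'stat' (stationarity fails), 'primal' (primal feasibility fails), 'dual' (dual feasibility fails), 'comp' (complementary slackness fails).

Gradient of f: grad f(x) = Q x + c = (6, 9)
Constraint values g_i(x) = a_i^T x - b_i:
  g_1((-3, 3)) = -2
Stationarity residual: grad f(x) + sum_i lambda_i a_i = (0, 0)
  -> stationarity OK
Primal feasibility (all g_i <= 0): OK
Dual feasibility (all lambda_i >= 0): OK
Complementary slackness (lambda_i * g_i(x) = 0 for all i): FAILS

Verdict: the first failing condition is complementary_slackness -> comp.

comp


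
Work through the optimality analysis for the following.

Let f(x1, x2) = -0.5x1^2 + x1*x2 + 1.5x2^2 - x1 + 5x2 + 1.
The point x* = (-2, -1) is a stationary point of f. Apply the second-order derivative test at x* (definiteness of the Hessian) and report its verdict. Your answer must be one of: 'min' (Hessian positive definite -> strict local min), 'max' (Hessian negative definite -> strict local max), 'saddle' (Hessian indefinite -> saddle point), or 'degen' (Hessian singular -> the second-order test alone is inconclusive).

Compute the Hessian H = grad^2 f:
  H = [[-1, 1], [1, 3]]
Verify stationarity: grad f(x*) = H x* + g = (0, 0).
Eigenvalues of H: -1.2361, 3.2361.
Eigenvalues have mixed signs, so H is indefinite -> x* is a saddle point.

saddle


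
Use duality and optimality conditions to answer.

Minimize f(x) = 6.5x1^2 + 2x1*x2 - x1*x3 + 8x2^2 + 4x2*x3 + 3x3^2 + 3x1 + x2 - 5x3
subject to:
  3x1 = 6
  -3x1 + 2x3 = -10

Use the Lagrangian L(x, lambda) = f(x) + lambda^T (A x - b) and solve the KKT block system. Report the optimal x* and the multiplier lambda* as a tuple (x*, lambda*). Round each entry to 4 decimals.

Form the Lagrangian:
  L(x, lambda) = (1/2) x^T Q x + c^T x + lambda^T (A x - b)
Stationarity (grad_x L = 0): Q x + c + A^T lambda = 0.
Primal feasibility: A x = b.

This gives the KKT block system:
  [ Q   A^T ] [ x     ]   [-c ]
  [ A    0  ] [ lambda ] = [ b ]

Solving the linear system:
  x*      = (2, 0.1875, -2)
  lambda* = (-1.3333, 9.125)
  f(x*)   = 57.7188

x* = (2, 0.1875, -2), lambda* = (-1.3333, 9.125)


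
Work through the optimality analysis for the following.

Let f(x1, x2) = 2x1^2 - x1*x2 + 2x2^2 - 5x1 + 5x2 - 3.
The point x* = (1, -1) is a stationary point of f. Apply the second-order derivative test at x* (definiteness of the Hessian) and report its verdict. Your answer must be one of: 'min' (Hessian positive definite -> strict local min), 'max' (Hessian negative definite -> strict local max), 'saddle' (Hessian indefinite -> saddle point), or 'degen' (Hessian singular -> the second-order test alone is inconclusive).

Compute the Hessian H = grad^2 f:
  H = [[4, -1], [-1, 4]]
Verify stationarity: grad f(x*) = H x* + g = (0, 0).
Eigenvalues of H: 3, 5.
Both eigenvalues > 0, so H is positive definite -> x* is a strict local min.

min


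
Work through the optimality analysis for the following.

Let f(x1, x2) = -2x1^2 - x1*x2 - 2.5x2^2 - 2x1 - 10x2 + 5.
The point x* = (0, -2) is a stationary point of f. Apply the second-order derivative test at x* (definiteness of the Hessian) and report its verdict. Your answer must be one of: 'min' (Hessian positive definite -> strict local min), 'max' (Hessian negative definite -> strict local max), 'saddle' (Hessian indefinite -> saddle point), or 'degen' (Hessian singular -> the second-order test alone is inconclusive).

Compute the Hessian H = grad^2 f:
  H = [[-4, -1], [-1, -5]]
Verify stationarity: grad f(x*) = H x* + g = (0, 0).
Eigenvalues of H: -5.618, -3.382.
Both eigenvalues < 0, so H is negative definite -> x* is a strict local max.

max


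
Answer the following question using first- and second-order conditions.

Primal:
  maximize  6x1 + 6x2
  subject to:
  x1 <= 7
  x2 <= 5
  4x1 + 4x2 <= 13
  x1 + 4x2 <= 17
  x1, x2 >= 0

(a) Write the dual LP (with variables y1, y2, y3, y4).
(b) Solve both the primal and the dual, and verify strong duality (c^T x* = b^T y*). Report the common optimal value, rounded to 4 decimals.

The standard primal-dual pair for 'max c^T x s.t. A x <= b, x >= 0' is:
  Dual:  min b^T y  s.t.  A^T y >= c,  y >= 0.

So the dual LP is:
  minimize  7y1 + 5y2 + 13y3 + 17y4
  subject to:
    y1 + 4y3 + y4 >= 6
    y2 + 4y3 + 4y4 >= 6
    y1, y2, y3, y4 >= 0

Solving the primal: x* = (3.25, 0).
  primal value c^T x* = 19.5.
Solving the dual: y* = (0, 0, 1.5, 0).
  dual value b^T y* = 19.5.
Strong duality: c^T x* = b^T y*. Confirmed.

19.5
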